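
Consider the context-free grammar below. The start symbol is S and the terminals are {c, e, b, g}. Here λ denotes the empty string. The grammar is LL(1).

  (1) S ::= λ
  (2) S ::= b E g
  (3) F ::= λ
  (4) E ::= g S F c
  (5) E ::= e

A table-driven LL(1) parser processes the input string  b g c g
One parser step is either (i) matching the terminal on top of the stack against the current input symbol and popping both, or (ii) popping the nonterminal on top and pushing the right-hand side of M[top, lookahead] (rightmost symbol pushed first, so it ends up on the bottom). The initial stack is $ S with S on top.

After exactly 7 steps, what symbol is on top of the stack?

g

     Stack        Input      Action
  1  $ S          b g c g $  expand S ::= b E g
  2  $ g E b      b g c g $  match b
  3  $ g E        g c g $    expand E ::= g S F c
  4  $ g c F S g  g c g $    match g
  5  $ g c F S    c g $      expand S ::= λ
  6  $ g c F      c g $      expand F ::= λ
  7  $ g c        c g $      match c
Stack after step 7: $ g (top = g).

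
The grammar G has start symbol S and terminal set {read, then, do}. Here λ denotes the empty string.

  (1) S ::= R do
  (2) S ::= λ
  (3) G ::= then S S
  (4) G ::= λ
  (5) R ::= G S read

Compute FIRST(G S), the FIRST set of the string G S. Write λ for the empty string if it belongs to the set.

{λ, read, then}

FIRST(G) = {λ, then}
FIRST(S) = {λ, read, then}  (via R do)
FIRST(R) = {read, then}  (via G S read)
FIRST(G S): take FIRST of each symbol in turn, carrying on past any symbol whose FIRST contains λ; result {λ, read, then}.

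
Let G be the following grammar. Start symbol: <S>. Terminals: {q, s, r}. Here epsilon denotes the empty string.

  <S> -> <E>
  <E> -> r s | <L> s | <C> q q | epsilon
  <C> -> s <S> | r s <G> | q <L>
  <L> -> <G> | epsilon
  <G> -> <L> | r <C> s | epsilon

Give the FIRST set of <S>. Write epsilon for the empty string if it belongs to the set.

FIRST(<C>): from <C>->s <S> we get {s}; from <C>->r s <G> we get {r}; from <C>->q <L> we get {q}. So FIRST(<C>) = {q, r, s}.
FIRST(<S>): from <S>-><E> we get {epsilon, q, r, s}. So FIRST(<S>) = {epsilon, q, r, s}.
FIRST(<E>): from <E>->r s we get {r}; from <E>-><L> s we get {r, s}; from <E>-><C> q q we get {q, r, s}; from <E>->epsilon we get {epsilon}. So FIRST(<E>) = {epsilon, q, r, s}.
FIRST(<L>): from <L>-><G> we get {epsilon, r}; from <L>->epsilon we get {epsilon}. So FIRST(<L>) = {epsilon, r}.
FIRST(<G>): from <G>-><L> we get {epsilon, r}; from <G>->r <C> s we get {r}; from <G>->epsilon we get {epsilon}. So FIRST(<G>) = {epsilon, r}.

{epsilon, q, r, s}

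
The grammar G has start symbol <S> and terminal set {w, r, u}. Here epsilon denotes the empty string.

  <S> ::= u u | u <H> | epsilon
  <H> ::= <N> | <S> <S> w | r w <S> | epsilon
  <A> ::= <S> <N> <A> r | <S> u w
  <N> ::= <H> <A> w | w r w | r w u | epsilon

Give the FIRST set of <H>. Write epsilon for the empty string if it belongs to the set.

{epsilon, r, u, w}

FIRST(<S>) = {epsilon, u}
FIRST(<H>) = {epsilon, r, u, w}  (via <N>, <S> <S> w)
FIRST(<A>) = {r, u, w}  (via <S> <N> <A> r, <S> u w)
FIRST(<N>) = {epsilon, r, u, w}  (via <H> <A> w)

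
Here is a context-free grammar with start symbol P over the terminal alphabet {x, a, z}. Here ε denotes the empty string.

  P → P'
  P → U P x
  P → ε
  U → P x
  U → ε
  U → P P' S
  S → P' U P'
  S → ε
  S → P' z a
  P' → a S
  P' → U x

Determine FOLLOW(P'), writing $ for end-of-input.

{$, a, x, z}

FIRST(P) = {ε, a, x}  (via P', U P x)
FIRST(U) = {ε, a, x}  (via P x, P P' S)
FIRST(P') = {a, x}  (via U x)
FIRST(S) = {ε, a, x}  (via P' U P', P' z a)
FOLLOW(P) includes $ since P is the start symbol.
FOLLOW(P): in P→U P x, P is followed by x with FIRST {x}; in U→P x, P is followed by x with FIRST {x}; in U→P P' S, P is followed by P' S with FIRST {a, x}. Thus FOLLOW(P) = {$, a, x}.
FOLLOW(U): in P→U P x, U is followed by P x with FIRST {a, x}; in S→P' U P', U is followed by P' with FIRST {a, x}; in P'→U x, U is followed by x with FIRST {x}. Thus FOLLOW(U) = {a, x}.
FOLLOW(S): in U→P P' S, the suffix after S is empty, so FOLLOW(S) ⊇ FOLLOW(U) = {a, x}; in P'→a S, the suffix after S is empty, so FOLLOW(S) ⊇ FOLLOW(P') = {$, a, x, z}. Thus FOLLOW(S) = {$, a, x, z}.
FOLLOW(P'): in P→P', the suffix after P' is empty, so FOLLOW(P') ⊇ FOLLOW(P) = {$, a, x}; in U→P P' S, P' is followed by S with FIRST {ε, a, x}; in U→P P' S, the suffix after P' is nullable, so FOLLOW(P') ⊇ FOLLOW(U) = {a, x}; in S→P' U P' (occurrence 1), P' is followed by U P' with FIRST {a, x}; in S→P' U P' (occurrence 2), the suffix after P' is empty, so FOLLOW(P') ⊇ FOLLOW(S) = {$, a, x, z}; in S→P' z a, P' is followed by z a with FIRST {z}. Thus FOLLOW(P') = {$, a, x, z}.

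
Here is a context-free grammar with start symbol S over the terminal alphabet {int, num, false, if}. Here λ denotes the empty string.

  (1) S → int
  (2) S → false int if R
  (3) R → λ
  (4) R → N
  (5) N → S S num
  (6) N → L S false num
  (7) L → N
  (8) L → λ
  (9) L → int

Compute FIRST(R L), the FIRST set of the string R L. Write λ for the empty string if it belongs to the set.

FIRST(S) = {false, int}
FIRST(R) = {λ, false, int}  (via N)
FIRST(N) = {false, int}  (via S S num, L S false num)
FIRST(L) = {λ, false, int}  (via N)
FIRST(R L): take FIRST of each symbol in turn, carrying on past any symbol whose FIRST contains λ; result {λ, false, int}.

{λ, false, int}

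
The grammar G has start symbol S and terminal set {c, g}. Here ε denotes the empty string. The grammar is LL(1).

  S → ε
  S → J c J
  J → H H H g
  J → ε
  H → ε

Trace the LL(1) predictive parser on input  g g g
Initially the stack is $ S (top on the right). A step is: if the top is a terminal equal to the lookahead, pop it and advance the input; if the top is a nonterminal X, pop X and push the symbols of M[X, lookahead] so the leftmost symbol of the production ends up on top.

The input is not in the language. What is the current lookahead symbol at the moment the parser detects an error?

g

     Stack          Input    Action
  1  $ S            g g g $  expand S → J c J
  2  $ J c J        g g g $  expand J → H H H g
  3  $ J c g H H H  g g g $  expand H → ε
  4  $ J c g H H    g g g $  expand H → ε
  5  $ J c g H      g g g $  expand H → ε
  6  $ J c g        g g g $  match g
  7  $ J c          g g $    error: top is terminal c but lookahead is g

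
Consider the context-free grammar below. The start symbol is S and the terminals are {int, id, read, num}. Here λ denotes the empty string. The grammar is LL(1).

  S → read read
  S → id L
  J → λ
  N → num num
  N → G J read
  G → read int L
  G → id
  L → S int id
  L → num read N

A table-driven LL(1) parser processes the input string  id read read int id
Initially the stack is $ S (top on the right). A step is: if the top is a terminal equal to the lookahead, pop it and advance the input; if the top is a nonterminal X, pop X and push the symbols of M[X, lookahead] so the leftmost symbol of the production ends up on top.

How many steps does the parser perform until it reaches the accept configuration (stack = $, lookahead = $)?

8

     Stack               Input                  Action
  1  $ S                 id read read int id $  expand S → id L
  2  $ L id              id read read int id $  match id
  3  $ L                 read read int id $     expand L → S int id
  4  $ id int S          read read int id $     expand S → read read
  5  $ id int read read  read read int id $     match read
  6  $ id int read       read int id $          match read
  7  $ id int            int id $               match int
  8  $ id                id $                   match id
Accept reached after 8 steps.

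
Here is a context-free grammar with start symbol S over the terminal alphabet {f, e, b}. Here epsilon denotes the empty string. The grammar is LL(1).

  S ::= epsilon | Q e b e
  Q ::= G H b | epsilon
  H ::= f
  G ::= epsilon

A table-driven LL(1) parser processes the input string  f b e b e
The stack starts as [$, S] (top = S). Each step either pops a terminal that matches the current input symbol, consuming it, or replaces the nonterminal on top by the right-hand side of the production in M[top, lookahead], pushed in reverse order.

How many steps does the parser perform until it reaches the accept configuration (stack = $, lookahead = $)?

     Stack          Input        Action
  1  $ S            f b e b e $  expand S ::= Q e b e
  2  $ e b e Q      f b e b e $  expand Q ::= G H b
  3  $ e b e b H G  f b e b e $  expand G ::= epsilon
  4  $ e b e b H    f b e b e $  expand H ::= f
  5  $ e b e b f    f b e b e $  match f
  6  $ e b e b      b e b e $    match b
  7  $ e b e        e b e $      match e
  8  $ e b          b e $        match b
  9  $ e            e $          match e
Accept reached after 9 steps.

9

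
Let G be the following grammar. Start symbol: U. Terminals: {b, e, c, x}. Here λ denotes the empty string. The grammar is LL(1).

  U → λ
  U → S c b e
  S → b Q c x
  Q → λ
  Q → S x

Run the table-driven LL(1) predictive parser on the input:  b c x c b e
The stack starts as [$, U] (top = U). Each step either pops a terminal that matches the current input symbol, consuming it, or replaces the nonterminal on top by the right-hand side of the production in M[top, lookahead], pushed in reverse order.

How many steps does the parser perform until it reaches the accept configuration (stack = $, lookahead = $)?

step 1: stack=$ U  input=b c x c b e $  — expand U → S c b e
step 2: stack=$ e b c S  input=b c x c b e $  — expand S → b Q c x
step 3: stack=$ e b c x c Q b  input=b c x c b e $  — match b
step 4: stack=$ e b c x c Q  input=c x c b e $  — expand Q → λ
step 5: stack=$ e b c x c  input=c x c b e $  — match c
step 6: stack=$ e b c x  input=x c b e $  — match x
step 7: stack=$ e b c  input=c b e $  — match c
step 8: stack=$ e b  input=b e $  — match b
step 9: stack=$ e  input=e $  — match e
Accept reached after 9 steps.

9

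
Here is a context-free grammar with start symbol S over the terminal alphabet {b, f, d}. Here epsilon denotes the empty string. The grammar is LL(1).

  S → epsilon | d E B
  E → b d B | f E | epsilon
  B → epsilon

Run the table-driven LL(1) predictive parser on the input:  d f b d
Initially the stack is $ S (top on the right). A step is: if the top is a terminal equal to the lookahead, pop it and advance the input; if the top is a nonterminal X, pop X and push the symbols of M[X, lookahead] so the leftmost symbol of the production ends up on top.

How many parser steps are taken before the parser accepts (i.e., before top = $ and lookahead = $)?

9

step 1: stack=$ S  input=d f b d $  — expand S → d E B
step 2: stack=$ B E d  input=d f b d $  — match d
step 3: stack=$ B E  input=f b d $  — expand E → f E
step 4: stack=$ B E f  input=f b d $  — match f
step 5: stack=$ B E  input=b d $  — expand E → b d B
step 6: stack=$ B B d b  input=b d $  — match b
step 7: stack=$ B B d  input=d $  — match d
step 8: stack=$ B B  input=$  — expand B → epsilon
step 9: stack=$ B  input=$  — expand B → epsilon
Accept reached after 9 steps.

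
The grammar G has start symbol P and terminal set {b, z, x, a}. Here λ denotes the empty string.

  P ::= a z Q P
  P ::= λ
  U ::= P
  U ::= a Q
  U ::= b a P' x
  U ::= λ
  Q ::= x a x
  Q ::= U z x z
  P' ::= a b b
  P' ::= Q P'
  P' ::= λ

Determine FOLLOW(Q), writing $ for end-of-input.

{$, a, b, x, z}

FIRST(P) = {λ, a}
FIRST(U) = {λ, a, b}  (via P)
FIRST(Q) = {a, b, x, z}  (via U z x z)
FIRST(P') = {λ, a, b, x, z}  (via Q P')
FOLLOW(P) includes $ since P is the start symbol.
FOLLOW(U): in Q::=U z x z, U is followed by z x z with FIRST {z}. Thus FOLLOW(U) = {z}.
FOLLOW(P): in P::=a z Q P, the suffix after P is empty (adds nothing new); in U::=P, the suffix after P is empty, so FOLLOW(P) ⊇ FOLLOW(U) = {z}. Thus FOLLOW(P) = {$, z}.
FOLLOW(P'): in U::=b a P' x, P' is followed by x with FIRST {x}; in P'::=Q P', the suffix after P' is empty (adds nothing new). Thus FOLLOW(P') = {x}.
FOLLOW(Q): in P::=a z Q P, Q is followed by P with FIRST {λ, a}; in P::=a z Q P, the suffix after Q is nullable, so FOLLOW(Q) ⊇ FOLLOW(P) = {$, z}; in U::=a Q, the suffix after Q is empty, so FOLLOW(Q) ⊇ FOLLOW(U) = {z}; in P'::=Q P', Q is followed by P' with FIRST {λ, a, b, x, z}; in P'::=Q P', the suffix after Q is nullable, so FOLLOW(Q) ⊇ FOLLOW(P') = {x}. Thus FOLLOW(Q) = {$, a, b, x, z}.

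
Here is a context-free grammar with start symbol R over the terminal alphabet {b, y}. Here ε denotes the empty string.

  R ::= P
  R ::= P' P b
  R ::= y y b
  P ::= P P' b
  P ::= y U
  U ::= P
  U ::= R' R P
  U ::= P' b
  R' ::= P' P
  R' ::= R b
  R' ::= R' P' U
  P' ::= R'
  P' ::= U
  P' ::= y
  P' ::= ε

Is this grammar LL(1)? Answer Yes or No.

FIRST(R) = {b, y}
FIRST(P) = {y}
FIRST(U) = {b, y}
FIRST(R') = {b, y}
FIRST(P') = {ε, b, y}
FOLLOW(R) = {$, b, y}
FOLLOW(P) = {$, b, y}
FOLLOW(U) = {$, b, y}
FOLLOW(R') = {b, y}
FOLLOW(P') = {b, y}
Cell M[P, y] receives both P ::= P P' b and P ::= y U — the grammar is not LL(1).

No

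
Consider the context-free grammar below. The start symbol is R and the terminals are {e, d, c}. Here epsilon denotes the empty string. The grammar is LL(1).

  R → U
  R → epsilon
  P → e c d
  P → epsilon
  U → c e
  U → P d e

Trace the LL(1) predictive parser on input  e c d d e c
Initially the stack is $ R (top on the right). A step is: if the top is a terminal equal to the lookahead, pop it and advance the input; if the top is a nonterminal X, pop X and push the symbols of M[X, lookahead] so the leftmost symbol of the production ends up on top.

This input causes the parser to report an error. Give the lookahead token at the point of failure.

c

     Stack        Input          Action
  1  $ R          e c d d e c $  expand R → U
  2  $ U          e c d d e c $  expand U → P d e
  3  $ e d P      e c d d e c $  expand P → e c d
  4  $ e d d c e  e c d d e c $  match e
  5  $ e d d c    c d d e c $    match c
  6  $ e d d      d d e c $      match d
  7  $ e d        d e c $        match d
  8  $ e          e c $          match e
  9  $            c $            error: stack empty but input remains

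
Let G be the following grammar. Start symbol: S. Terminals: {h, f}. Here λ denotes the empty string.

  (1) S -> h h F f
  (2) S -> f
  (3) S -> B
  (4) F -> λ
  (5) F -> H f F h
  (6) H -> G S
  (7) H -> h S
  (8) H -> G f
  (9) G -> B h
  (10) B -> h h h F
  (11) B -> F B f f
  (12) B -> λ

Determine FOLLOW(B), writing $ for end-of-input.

FIRST(S): from S->h h F f we get {h}; from S->f we get {f}; from S->B we get {λ, f, h}. So FIRST(S) = {λ, f, h}.
FIRST(F): from F->λ we get {λ}; from F->H f F h we get {f, h}. So FIRST(F) = {λ, f, h}.
FIRST(B): from B->h h h F we get {h}; from B->F B f f we get {f, h}; from B->λ we get {λ}. So FIRST(B) = {λ, f, h}.
FIRST(G): from G->B h we get {f, h}. So FIRST(G) = {f, h}.
FIRST(H): from H->G S we get {f, h}; from H->h S we get {h}; from H->G f we get {f, h}. So FIRST(H) = {f, h}.
FOLLOW(S) includes $ since S is the start symbol.
FOLLOW(H): in F->H f F h, H is followed by f F h with FIRST {f}. Thus FOLLOW(H) = {f}.
FOLLOW(S): in H->G S, the suffix after S is empty, so FOLLOW(S) ⊇ FOLLOW(H) = {f}; in H->h S, the suffix after S is empty, so FOLLOW(S) ⊇ FOLLOW(H) = {f}. Thus FOLLOW(S) = {$, f}.
FOLLOW(G): in H->G S, G is followed by S with FIRST {λ, f, h}; in H->G S, the suffix after G is nullable, so FOLLOW(G) ⊇ FOLLOW(H) = {f}; in H->G f, G is followed by f with FIRST {f}. Thus FOLLOW(G) = {f, h}.
FOLLOW(B): in S->B, the suffix after B is empty, so FOLLOW(B) ⊇ FOLLOW(S) = {$, f}; in G->B h, B is followed by h with FIRST {h}; in B->F B f f, B is followed by f f with FIRST {f}. Thus FOLLOW(B) = {$, f, h}.
FOLLOW(F): in S->h h F f, F is followed by f with FIRST {f}; in F->H f F h, F is followed by h with FIRST {h}; in B->h h h F, the suffix after F is empty, so FOLLOW(F) ⊇ FOLLOW(B) = {$, f, h}; in B->F B f f, F is followed by B f f with FIRST {f, h}. Thus FOLLOW(F) = {$, f, h}.

{$, f, h}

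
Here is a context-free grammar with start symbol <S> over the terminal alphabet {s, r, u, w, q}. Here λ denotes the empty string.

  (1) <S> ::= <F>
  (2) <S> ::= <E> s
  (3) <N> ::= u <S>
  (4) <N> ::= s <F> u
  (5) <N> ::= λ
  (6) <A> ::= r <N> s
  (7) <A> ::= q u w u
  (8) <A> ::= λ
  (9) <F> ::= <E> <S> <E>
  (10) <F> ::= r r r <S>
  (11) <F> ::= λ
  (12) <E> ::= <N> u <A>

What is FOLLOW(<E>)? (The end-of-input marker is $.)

{$, r, s, u}

FIRST(<N>) = {λ, s, u}
FIRST(<A>) = {λ, q, r}
FIRST(<E>) = {s, u}  (via <N> u <A>)
FIRST(<F>) = {λ, r, s, u}  (via <E> <S> <E>)
FIRST(<S>) = {λ, r, s, u}  (via <F>, <E> s)
FOLLOW(<S>) includes $ since <S> is the start symbol.
FOLLOW(<N>): in <A>::=r <N> s, <N> is followed by s with FIRST {s}; in <E>::=<N> u <A>, <N> is followed by u <A> with FIRST {u}. Thus FOLLOW(<N>) = {s, u}.
FOLLOW(<S>): in <N>::=u <S>, the suffix after <S> is empty, so FOLLOW(<S>) ⊇ FOLLOW(<N>) = {s, u}; in <F>::=<E> <S> <E>, <S> is followed by <E> with FIRST {s, u}; in <F>::=r r r <S>, the suffix after <S> is empty, so FOLLOW(<S>) ⊇ FOLLOW(<F>) = {$, s, u}. Thus FOLLOW(<S>) = {$, s, u}.
FOLLOW(<F>): in <S>::=<F>, the suffix after <F> is empty, so FOLLOW(<F>) ⊇ FOLLOW(<S>) = {$, s, u}; in <N>::=s <F> u, <F> is followed by u with FIRST {u}. Thus FOLLOW(<F>) = {$, s, u}.
FOLLOW(<E>): in <S>::=<E> s, <E> is followed by s with FIRST {s}; in <F>::=<E> <S> <E> (occurrence 1), <E> is followed by <S> <E> with FIRST {r, s, u}; in <F>::=<E> <S> <E> (occurrence 2), the suffix after <E> is empty, so FOLLOW(<E>) ⊇ FOLLOW(<F>) = {$, s, u}. Thus FOLLOW(<E>) = {$, r, s, u}.
FOLLOW(<A>): in <E>::=<N> u <A>, the suffix after <A> is empty, so FOLLOW(<A>) ⊇ FOLLOW(<E>) = {$, r, s, u}. Thus FOLLOW(<A>) = {$, r, s, u}.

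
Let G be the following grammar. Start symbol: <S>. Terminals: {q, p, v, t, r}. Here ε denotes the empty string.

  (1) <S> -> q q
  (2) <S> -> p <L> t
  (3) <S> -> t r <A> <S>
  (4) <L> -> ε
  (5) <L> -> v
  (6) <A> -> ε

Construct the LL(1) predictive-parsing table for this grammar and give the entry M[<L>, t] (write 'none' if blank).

FIRST(<S>): from <S>->q q we get {q}; from <S>->p <L> t we get {p}; from <S>->t r <A> <S> we get {t}. So FIRST(<S>) = {p, q, t}.
FIRST(<L>): from <L>->ε we get {ε}; from <L>->v we get {v}. So FIRST(<L>) = {ε, v}.
FIRST(<A>): from <A>->ε we get {ε}. So FIRST(<A>) = {ε}.
FOLLOW(<S>) includes $ since <S> is the start symbol.
FOLLOW(<L>): in <S>->p <L> t, <L> is followed by t with FIRST {t}. Thus FOLLOW(<L>) = {t}.
For <L> -> ε: FIRST(ε) = {ε}, so it goes in M[<L>, t] for t ∈ {}; since ε ∈ FIRST, also for every t ∈ FOLLOW(<L>) = {t}.
For <L> -> v: FIRST(v) = {v}, so it goes in M[<L>, t] for t ∈ {v}.

<L> -> ε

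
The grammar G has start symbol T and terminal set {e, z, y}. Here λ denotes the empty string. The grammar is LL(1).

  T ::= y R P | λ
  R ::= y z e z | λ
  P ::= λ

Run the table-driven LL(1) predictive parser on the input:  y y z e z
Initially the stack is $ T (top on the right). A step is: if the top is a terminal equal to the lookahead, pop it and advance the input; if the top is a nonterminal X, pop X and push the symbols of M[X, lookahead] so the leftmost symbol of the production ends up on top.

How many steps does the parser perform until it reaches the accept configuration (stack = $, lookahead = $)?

8

     Stack        Input        Action
  1  $ T          y y z e z $  expand T ::= y R P
  2  $ P R y      y y z e z $  match y
  3  $ P R        y z e z $    expand R ::= y z e z
  4  $ P z e z y  y z e z $    match y
  5  $ P z e z    z e z $      match z
  6  $ P z e      e z $        match e
  7  $ P z        z $          match z
  8  $ P          $            expand P ::= λ
Accept reached after 8 steps.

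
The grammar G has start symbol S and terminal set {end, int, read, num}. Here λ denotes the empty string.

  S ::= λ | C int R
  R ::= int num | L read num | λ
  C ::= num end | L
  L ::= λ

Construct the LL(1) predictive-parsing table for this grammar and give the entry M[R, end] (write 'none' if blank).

none

FIRST(L): from L::=λ we get {λ}. So FIRST(L) = {λ}.
FIRST(R): from R::=int num we get {int}; from R::=L read num we get {read}; from R::=λ we get {λ}. So FIRST(R) = {λ, int, read}.
FIRST(C): from C::=num end we get {num}; from C::=L we get {λ}. So FIRST(C) = {λ, num}.
FIRST(S): from S::=λ we get {λ}; from S::=C int R we get {int, num}. So FIRST(S) = {λ, int, num}.
FOLLOW(S) includes $ since S is the start symbol.
FOLLOW(S): S appears on no right-hand side. Thus FOLLOW(S) = {$}.
FOLLOW(R): in S::=C int R, the suffix after R is empty, so FOLLOW(R) ⊇ FOLLOW(S) = {$}. Thus FOLLOW(R) = {$}.
For R ::= int num: FIRST(int num) = {int}, so it goes in M[R, t] for t ∈ {int}.
For R ::= L read num: FIRST(L read num) = {read}, so it goes in M[R, t] for t ∈ {read}.
For R ::= λ: FIRST(λ) = {λ}, so it goes in M[R, t] for t ∈ {}; since λ ∈ FIRST, also for every t ∈ FOLLOW(R) = {$}.
None of these place a production in M[R, end].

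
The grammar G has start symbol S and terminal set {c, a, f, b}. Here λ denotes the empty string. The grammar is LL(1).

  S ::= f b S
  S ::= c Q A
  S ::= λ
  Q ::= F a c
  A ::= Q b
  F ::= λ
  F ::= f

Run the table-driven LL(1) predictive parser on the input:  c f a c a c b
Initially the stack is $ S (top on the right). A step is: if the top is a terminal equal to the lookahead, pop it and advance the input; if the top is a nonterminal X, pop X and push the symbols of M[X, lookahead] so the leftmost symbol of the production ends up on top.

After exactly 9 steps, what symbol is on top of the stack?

step 1: stack=$ S  input=c f a c a c b $  — expand S ::= c Q A
step 2: stack=$ A Q c  input=c f a c a c b $  — match c
step 3: stack=$ A Q  input=f a c a c b $  — expand Q ::= F a c
step 4: stack=$ A c a F  input=f a c a c b $  — expand F ::= f
step 5: stack=$ A c a f  input=f a c a c b $  — match f
step 6: stack=$ A c a  input=a c a c b $  — match a
step 7: stack=$ A c  input=c a c b $  — match c
step 8: stack=$ A  input=a c b $  — expand A ::= Q b
step 9: stack=$ b Q  input=a c b $  — expand Q ::= F a c
Stack after step 9: $ b c a F (top = F).

F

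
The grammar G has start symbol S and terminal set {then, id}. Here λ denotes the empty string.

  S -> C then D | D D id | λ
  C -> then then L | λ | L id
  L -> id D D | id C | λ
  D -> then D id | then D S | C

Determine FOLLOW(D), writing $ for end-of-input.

{$, id, then}

FIRST(L) = {λ, id}
FIRST(C) = {λ, id, then}  (via L id)
FIRST(D) = {λ, id, then}  (via C)
FIRST(S) = {λ, id, then}  (via C then D, D D id)
FOLLOW(S) includes $ since S is the start symbol.
FOLLOW(S): in D->then D S, the suffix after S is empty, so FOLLOW(S) ⊇ FOLLOW(D) = {$, id, then}. Thus FOLLOW(S) = {$, id, then}.
FOLLOW(C): in S->C then D, C is followed by then D with FIRST {then}; in L->id C, the suffix after C is empty, so FOLLOW(C) ⊇ FOLLOW(L) = {$, id, then}; in D->C, the suffix after C is empty, so FOLLOW(C) ⊇ FOLLOW(D) = {$, id, then}. Thus FOLLOW(C) = {$, id, then}.
FOLLOW(L): in C->then then L, the suffix after L is empty, so FOLLOW(L) ⊇ FOLLOW(C) = {$, id, then}; in C->L id, L is followed by id with FIRST {id}. Thus FOLLOW(L) = {$, id, then}.
FOLLOW(D): in S->C then D, the suffix after D is empty, so FOLLOW(D) ⊇ FOLLOW(S) = {$, id, then}; in S->D D id (occurrence 1), D is followed by D id with FIRST {id, then}; in S->D D id (occurrence 2), D is followed by id with FIRST {id}; in L->id D D (occurrence 1), D is followed by D with FIRST {λ, id, then}; in L->id D D (occurrence 1), the suffix after D is nullable, so FOLLOW(D) ⊇ FOLLOW(L) = {$, id, then}; in L->id D D (occurrence 2), the suffix after D is empty, so FOLLOW(D) ⊇ FOLLOW(L) = {$, id, then}; in D->then D id, D is followed by id with FIRST {id}; in D->then D S, D is followed by S with FIRST {λ, id, then}; in D->then D S, the suffix after D is nullable (adds nothing new). Thus FOLLOW(D) = {$, id, then}.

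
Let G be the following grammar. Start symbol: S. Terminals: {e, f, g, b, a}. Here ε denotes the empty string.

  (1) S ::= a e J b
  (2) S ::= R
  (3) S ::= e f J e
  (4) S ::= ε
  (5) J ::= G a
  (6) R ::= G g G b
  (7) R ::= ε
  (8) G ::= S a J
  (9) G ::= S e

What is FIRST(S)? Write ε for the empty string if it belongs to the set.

FIRST(S) = {ε, a, e}  (via R)
FIRST(G) = {a, e}  (via S a J, S e)
FIRST(J) = {a, e}  (via G a)
FIRST(R) = {ε, a, e}  (via G g G b)

{ε, a, e}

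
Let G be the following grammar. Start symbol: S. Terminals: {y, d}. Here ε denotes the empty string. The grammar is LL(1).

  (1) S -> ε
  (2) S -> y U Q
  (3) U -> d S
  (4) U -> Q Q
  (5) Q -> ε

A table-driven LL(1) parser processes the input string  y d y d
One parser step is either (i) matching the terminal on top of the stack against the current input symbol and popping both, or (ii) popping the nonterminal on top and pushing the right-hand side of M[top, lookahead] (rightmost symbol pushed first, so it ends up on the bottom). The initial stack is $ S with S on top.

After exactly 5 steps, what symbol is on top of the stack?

y

step 1: stack=$ S  input=y d y d $  — expand S -> y U Q
step 2: stack=$ Q U y  input=y d y d $  — match y
step 3: stack=$ Q U  input=d y d $  — expand U -> d S
step 4: stack=$ Q S d  input=d y d $  — match d
step 5: stack=$ Q S  input=y d $  — expand S -> y U Q
Stack after step 5: $ Q Q U y (top = y).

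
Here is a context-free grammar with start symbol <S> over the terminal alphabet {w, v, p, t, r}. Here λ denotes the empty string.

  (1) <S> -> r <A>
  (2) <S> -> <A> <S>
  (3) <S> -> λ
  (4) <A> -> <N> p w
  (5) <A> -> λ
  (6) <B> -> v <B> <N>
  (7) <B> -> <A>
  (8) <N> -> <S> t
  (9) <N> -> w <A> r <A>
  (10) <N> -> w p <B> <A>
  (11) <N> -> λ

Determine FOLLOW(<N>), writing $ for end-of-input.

FIRST(<S>): from <S>->r <A> we get {r}; from <S>-><A> <S> we get {λ, p, r, t, w}; from <S>->λ we get {λ}. So FIRST(<S>) = {λ, p, r, t, w}.
FIRST(<N>): from <N>-><S> t we get {p, r, t, w}; from <N>->w <A> r <A> we get {w}; from <N>->w p <B> <A> we get {w}; from <N>->λ we get {λ}. So FIRST(<N>) = {λ, p, r, t, w}.
FIRST(<A>): from <A>-><N> p w we get {p, r, t, w}; from <A>->λ we get {λ}. So FIRST(<A>) = {λ, p, r, t, w}.
FIRST(<B>): from <B>->v <B> <N> we get {v}; from <B>-><A> we get {λ, p, r, t, w}. So FIRST(<B>) = {λ, p, r, t, v, w}.
FOLLOW(<S>) includes $ since <S> is the start symbol.
FOLLOW(<S>): in <S>-><A> <S>, the suffix after <S> is empty (adds nothing new); in <N>-><S> t, <S> is followed by t with FIRST {t}. Thus FOLLOW(<S>) = {$, t}.
FOLLOW(<A>): in <S>->r <A>, the suffix after <A> is empty, so FOLLOW(<A>) ⊇ FOLLOW(<S>) = {$, t}; in <S>-><A> <S>, <A> is followed by <S> with FIRST {λ, p, r, t, w}; in <S>-><A> <S>, the suffix after <A> is nullable, so FOLLOW(<A>) ⊇ FOLLOW(<S>) = {$, t}; in <B>-><A>, the suffix after <A> is empty, so FOLLOW(<A>) ⊇ FOLLOW(<B>) = {p, r, t, w}; in <N>->w <A> r <A> (occurrence 1), <A> is followed by r <A> with FIRST {r}; in <N>->w <A> r <A> (occurrence 2), the suffix after <A> is empty, so FOLLOW(<A>) ⊇ FOLLOW(<N>) = {p, r, t, w}; in <N>->w p <B> <A>, the suffix after <A> is empty, so FOLLOW(<A>) ⊇ FOLLOW(<N>) = {p, r, t, w}. Thus FOLLOW(<A>) = {$, p, r, t, w}.
FOLLOW(<B>): in <B>->v <B> <N>, <B> is followed by <N> with FIRST {λ, p, r, t, w}; in <B>->v <B> <N>, the suffix after <B> is nullable (adds nothing new); in <N>->w p <B> <A>, <B> is followed by <A> with FIRST {λ, p, r, t, w}; in <N>->w p <B> <A>, the suffix after <B> is nullable, so FOLLOW(<B>) ⊇ FOLLOW(<N>) = {p, r, t, w}. Thus FOLLOW(<B>) = {p, r, t, w}.
FOLLOW(<N>): in <A>-><N> p w, <N> is followed by p w with FIRST {p}; in <B>->v <B> <N>, the suffix after <N> is empty, so FOLLOW(<N>) ⊇ FOLLOW(<B>) = {p, r, t, w}. Thus FOLLOW(<N>) = {p, r, t, w}.

{p, r, t, w}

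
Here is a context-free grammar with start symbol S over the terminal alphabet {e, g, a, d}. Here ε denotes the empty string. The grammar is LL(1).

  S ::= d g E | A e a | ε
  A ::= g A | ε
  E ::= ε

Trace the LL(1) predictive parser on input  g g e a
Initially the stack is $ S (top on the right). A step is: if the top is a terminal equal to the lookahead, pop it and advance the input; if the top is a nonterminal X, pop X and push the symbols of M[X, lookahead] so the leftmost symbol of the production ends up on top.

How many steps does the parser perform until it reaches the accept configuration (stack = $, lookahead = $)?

8

     Stack      Input      Action
  1  $ S        g g e a $  expand S ::= A e a
  2  $ a e A    g g e a $  expand A ::= g A
  3  $ a e A g  g g e a $  match g
  4  $ a e A    g e a $    expand A ::= g A
  5  $ a e A g  g e a $    match g
  6  $ a e A    e a $      expand A ::= ε
  7  $ a e      e a $      match e
  8  $ a        a $        match a
Accept reached after 8 steps.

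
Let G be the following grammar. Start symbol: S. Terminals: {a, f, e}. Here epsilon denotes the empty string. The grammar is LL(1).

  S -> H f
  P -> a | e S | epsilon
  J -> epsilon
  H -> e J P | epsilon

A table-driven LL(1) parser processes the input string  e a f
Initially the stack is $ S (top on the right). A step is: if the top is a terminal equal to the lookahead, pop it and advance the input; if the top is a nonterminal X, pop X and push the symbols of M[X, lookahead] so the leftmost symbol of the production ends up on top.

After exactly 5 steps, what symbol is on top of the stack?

step 1: stack=$ S  input=e a f $  — expand S -> H f
step 2: stack=$ f H  input=e a f $  — expand H -> e J P
step 3: stack=$ f P J e  input=e a f $  — match e
step 4: stack=$ f P J  input=a f $  — expand J -> epsilon
step 5: stack=$ f P  input=a f $  — expand P -> a
Stack after step 5: $ f a (top = a).

a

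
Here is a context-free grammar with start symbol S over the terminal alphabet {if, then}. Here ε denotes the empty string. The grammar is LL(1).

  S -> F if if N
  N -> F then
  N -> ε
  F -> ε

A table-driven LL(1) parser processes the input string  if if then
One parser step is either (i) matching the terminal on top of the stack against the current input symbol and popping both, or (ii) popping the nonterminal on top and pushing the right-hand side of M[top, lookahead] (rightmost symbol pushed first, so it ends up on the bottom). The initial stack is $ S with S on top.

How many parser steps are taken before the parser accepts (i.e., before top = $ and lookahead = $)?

7

     Stack        Input         Action
  1  $ S          if if then $  expand S -> F if if N
  2  $ N if if F  if if then $  expand F -> ε
  3  $ N if if    if if then $  match if
  4  $ N if       if then $     match if
  5  $ N          then $        expand N -> F then
  6  $ then F     then $        expand F -> ε
  7  $ then       then $        match then
Accept reached after 7 steps.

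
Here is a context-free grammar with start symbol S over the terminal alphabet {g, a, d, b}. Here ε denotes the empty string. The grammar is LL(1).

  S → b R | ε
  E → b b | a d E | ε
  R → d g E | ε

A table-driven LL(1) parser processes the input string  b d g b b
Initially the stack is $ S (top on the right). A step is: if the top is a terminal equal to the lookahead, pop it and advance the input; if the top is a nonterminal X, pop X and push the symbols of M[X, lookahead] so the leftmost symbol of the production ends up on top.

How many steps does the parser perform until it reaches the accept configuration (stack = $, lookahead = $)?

     Stack    Input        Action
  1  $ S      b d g b b $  expand S → b R
  2  $ R b    b d g b b $  match b
  3  $ R      d g b b $    expand R → d g E
  4  $ E g d  d g b b $    match d
  5  $ E g    g b b $      match g
  6  $ E      b b $        expand E → b b
  7  $ b b    b b $        match b
  8  $ b      b $          match b
Accept reached after 8 steps.

8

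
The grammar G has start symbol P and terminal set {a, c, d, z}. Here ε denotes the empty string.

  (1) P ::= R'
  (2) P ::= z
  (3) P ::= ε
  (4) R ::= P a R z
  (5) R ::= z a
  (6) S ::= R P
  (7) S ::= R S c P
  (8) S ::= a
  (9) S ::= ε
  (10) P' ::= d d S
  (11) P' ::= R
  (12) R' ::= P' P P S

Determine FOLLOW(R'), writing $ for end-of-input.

{$, a, c, d, z}

FIRST(P) = {ε, a, d, z}  (via R')
FIRST(R) = {a, d, z}  (via P a R z)
FIRST(S) = {ε, a, d, z}  (via R P, R S c P)
FIRST(P') = {a, d, z}  (via R)
FIRST(R') = {a, d, z}  (via P' P P S)
FOLLOW(P) includes $ since P is the start symbol.
FOLLOW(P): in R::=P a R z, P is followed by a R z with FIRST {a}; in S::=R P, the suffix after P is empty, so FOLLOW(P) ⊇ FOLLOW(S) = {$, a, c, d, z}; in S::=R S c P, the suffix after P is empty, so FOLLOW(P) ⊇ FOLLOW(S) = {$, a, c, d, z}; in R'::=P' P P S (occurrence 1), P is followed by P S with FIRST {ε, a, d, z}; in R'::=P' P P S (occurrence 1), the suffix after P is nullable, so FOLLOW(P) ⊇ FOLLOW(R') = {$, a, c, d, z}; in R'::=P' P P S (occurrence 2), P is followed by S with FIRST {ε, a, d, z}; in R'::=P' P P S (occurrence 2), the suffix after P is nullable, so FOLLOW(P) ⊇ FOLLOW(R') = {$, a, c, d, z}. Thus FOLLOW(P) = {$, a, c, d, z}.
FOLLOW(R'): in P::=R', the suffix after R' is empty, so FOLLOW(R') ⊇ FOLLOW(P) = {$, a, c, d, z}. Thus FOLLOW(R') = {$, a, c, d, z}.
FOLLOW(P'): in R'::=P' P P S, P' is followed by P P S with FIRST {ε, a, d, z}; in R'::=P' P P S, the suffix after P' is nullable, so FOLLOW(P') ⊇ FOLLOW(R') = {$, a, c, d, z}. Thus FOLLOW(P') = {$, a, c, d, z}.
FOLLOW(S): in S::=R S c P, S is followed by c P with FIRST {c}; in P'::=d d S, the suffix after S is empty, so FOLLOW(S) ⊇ FOLLOW(P') = {$, a, c, d, z}; in R'::=P' P P S, the suffix after S is empty, so FOLLOW(S) ⊇ FOLLOW(R') = {$, a, c, d, z}. Thus FOLLOW(S) = {$, a, c, d, z}.
FOLLOW(R): in R::=P a R z, R is followed by z with FIRST {z}; in S::=R P, R is followed by P with FIRST {ε, a, d, z}; in S::=R P, the suffix after R is nullable, so FOLLOW(R) ⊇ FOLLOW(S) = {$, a, c, d, z}; in S::=R S c P, R is followed by S c P with FIRST {a, c, d, z}; in P'::=R, the suffix after R is empty, so FOLLOW(R) ⊇ FOLLOW(P') = {$, a, c, d, z}. Thus FOLLOW(R) = {$, a, c, d, z}.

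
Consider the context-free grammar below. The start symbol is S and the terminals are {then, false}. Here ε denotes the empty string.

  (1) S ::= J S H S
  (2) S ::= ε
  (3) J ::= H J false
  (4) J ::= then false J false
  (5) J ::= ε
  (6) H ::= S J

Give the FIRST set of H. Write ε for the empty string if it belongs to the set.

{ε, false, then}

FIRST(S) = {ε, false, then}  (via J S H S)
FIRST(J) = {ε, false, then}  (via H J false)
FIRST(H) = {ε, false, then}  (via S J)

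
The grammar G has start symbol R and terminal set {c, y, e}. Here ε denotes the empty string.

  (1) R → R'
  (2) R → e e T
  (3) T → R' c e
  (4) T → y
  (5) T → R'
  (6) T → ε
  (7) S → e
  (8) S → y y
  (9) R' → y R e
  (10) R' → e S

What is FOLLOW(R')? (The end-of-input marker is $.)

FIRST(S) = {e, y}
FIRST(R') = {e, y}
FIRST(R) = {e, y}  (via R')
FIRST(T) = {ε, e, y}  (via R' c e, R')
FOLLOW(R) includes $ since R is the start symbol.
FOLLOW(R): in R'→y R e, R is followed by e with FIRST {e}. Thus FOLLOW(R) = {$, e}.
FOLLOW(T): in R→e e T, the suffix after T is empty, so FOLLOW(T) ⊇ FOLLOW(R) = {$, e}. Thus FOLLOW(T) = {$, e}.
FOLLOW(R'): in R→R', the suffix after R' is empty, so FOLLOW(R') ⊇ FOLLOW(R) = {$, e}; in T→R' c e, R' is followed by c e with FIRST {c}; in T→R', the suffix after R' is empty, so FOLLOW(R') ⊇ FOLLOW(T) = {$, e}. Thus FOLLOW(R') = {$, c, e}.
FOLLOW(S): in R'→e S, the suffix after S is empty, so FOLLOW(S) ⊇ FOLLOW(R') = {$, c, e}. Thus FOLLOW(S) = {$, c, e}.

{$, c, e}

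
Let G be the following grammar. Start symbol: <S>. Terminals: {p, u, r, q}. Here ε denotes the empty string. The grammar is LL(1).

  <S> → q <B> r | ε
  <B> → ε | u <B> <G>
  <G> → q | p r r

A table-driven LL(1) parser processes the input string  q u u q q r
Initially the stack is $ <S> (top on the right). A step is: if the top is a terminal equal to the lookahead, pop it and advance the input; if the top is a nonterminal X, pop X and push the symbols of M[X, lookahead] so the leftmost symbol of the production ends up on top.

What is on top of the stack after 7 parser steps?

step 1: stack=$ <S>  input=q u u q q r $  — expand <S> → q <B> r
step 2: stack=$ r <B> q  input=q u u q q r $  — match q
step 3: stack=$ r <B>  input=u u q q r $  — expand <B> → u <B> <G>
step 4: stack=$ r <G> <B> u  input=u u q q r $  — match u
step 5: stack=$ r <G> <B>  input=u q q r $  — expand <B> → u <B> <G>
step 6: stack=$ r <G> <G> <B> u  input=u q q r $  — match u
step 7: stack=$ r <G> <G> <B>  input=q q r $  — expand <B> → ε
Stack after step 7: $ r <G> <G> (top = <G>).

<G>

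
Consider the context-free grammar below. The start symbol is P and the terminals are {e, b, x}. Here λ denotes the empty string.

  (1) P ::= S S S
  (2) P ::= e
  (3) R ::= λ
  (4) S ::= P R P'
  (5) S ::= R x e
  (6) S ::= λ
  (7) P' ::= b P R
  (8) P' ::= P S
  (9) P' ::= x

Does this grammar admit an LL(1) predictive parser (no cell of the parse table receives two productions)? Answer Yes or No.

FIRST(P) = {λ, b, e, x}
FIRST(R) = {λ}
FIRST(S) = {λ, b, e, x}
FIRST(P') = {λ, b, e, x}
FOLLOW(P) = {$, b, e, x}
FOLLOW(R) = {$, b, e, x}
FOLLOW(S) = {$, b, e, x}
FOLLOW(P') = {$, b, e, x}
Cell M[P, e] receives both P ::= S S S and P ::= e — the grammar is not LL(1).

No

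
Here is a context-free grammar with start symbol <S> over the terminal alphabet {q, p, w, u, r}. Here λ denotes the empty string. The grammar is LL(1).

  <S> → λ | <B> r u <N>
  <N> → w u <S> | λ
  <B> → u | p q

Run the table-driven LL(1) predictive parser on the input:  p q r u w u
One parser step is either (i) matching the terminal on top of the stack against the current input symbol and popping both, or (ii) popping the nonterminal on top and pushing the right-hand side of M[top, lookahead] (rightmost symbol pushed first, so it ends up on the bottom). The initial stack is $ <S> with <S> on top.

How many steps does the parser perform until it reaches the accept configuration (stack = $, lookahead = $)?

      Stack          Input          Action
   1  $ <S>          p q r u w u $  expand <S> → <B> r u <N>
   2  $ <N> u r <B>  p q r u w u $  expand <B> → p q
   3  $ <N> u r q p  p q r u w u $  match p
   4  $ <N> u r q    q r u w u $    match q
   5  $ <N> u r      r u w u $      match r
   6  $ <N> u        u w u $        match u
   7  $ <N>          w u $          expand <N> → w u <S>
   8  $ <S> u w      w u $          match w
   9  $ <S> u        u $            match u
  10  $ <S>          $              expand <S> → λ
Accept reached after 10 steps.

10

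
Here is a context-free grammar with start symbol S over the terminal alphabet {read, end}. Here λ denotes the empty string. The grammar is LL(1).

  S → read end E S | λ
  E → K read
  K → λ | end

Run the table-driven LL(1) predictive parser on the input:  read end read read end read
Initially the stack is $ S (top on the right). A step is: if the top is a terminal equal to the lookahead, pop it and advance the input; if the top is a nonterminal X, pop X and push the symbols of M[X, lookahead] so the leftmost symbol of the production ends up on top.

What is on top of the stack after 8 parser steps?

end

     Stack           Input                          Action
  1  $ S             read end read read end read $  expand S → read end E S
  2  $ S E end read  read end read read end read $  match read
  3  $ S E end       end read read end read $       match end
  4  $ S E           read read end read $           expand E → K read
  5  $ S read K      read read end read $           expand K → λ
  6  $ S read        read read end read $           match read
  7  $ S             read end read $                expand S → read end E S
  8  $ S E end read  read end read $                match read
Stack after step 8: $ S E end (top = end).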